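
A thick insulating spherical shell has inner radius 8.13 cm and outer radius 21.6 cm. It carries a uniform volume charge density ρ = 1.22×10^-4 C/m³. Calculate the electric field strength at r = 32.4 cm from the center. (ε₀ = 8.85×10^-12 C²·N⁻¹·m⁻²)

E ≈ 4.18×10^5 V/m

Take a concentric spherical Gaussian surface of radius r = 32.4 cm (r > 21.6 cm, enclosing the whole shell).
Q_enc = ρ·(4π/3)(b³ − a³) = (1.22×10^-4)·(4π/3)·((0.216)³ − (0.0813)³) = 4.875e-6 C.
Applying ∮E·dA = Q_enc/ε₀ with Φ = E(4πr²):
E = |Q_enc|/(4πε₀r²) = (4.875×10^-6)/(4π·8.85×10^-12·(0.324)²) = 4.18×10^5 N/C.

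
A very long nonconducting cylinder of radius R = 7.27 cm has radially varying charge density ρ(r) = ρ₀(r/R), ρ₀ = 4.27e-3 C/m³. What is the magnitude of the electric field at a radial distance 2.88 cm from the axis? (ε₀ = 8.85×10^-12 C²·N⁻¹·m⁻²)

E = 1.83×10^6 N/C

Take a coaxial cylindrical Gaussian surface of radius r = 2.88 cm and length L (r < R).
λ_enc = ∫₀^r ρ(r')·2πr' dr' = (2πρ₀/R)·r^3/3 = 2.939e-6 C/m.
Gauss's law: E·2πrL = λ_enc L/ε₀.
E = |λ_enc|/(2πε₀r) = (2.939e-6)/(2π·8.85×10^-12·0.0288) = 1.83×10^6 N/C.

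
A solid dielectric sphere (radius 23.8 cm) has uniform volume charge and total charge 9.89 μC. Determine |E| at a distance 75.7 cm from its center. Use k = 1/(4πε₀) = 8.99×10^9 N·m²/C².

Symmetry ⇒ E = E(r) r̂. Gaussian sphere of radius r = 75.7 cm (r > R, so the entire charge is enclosed).
Q_enc = 9.89 μC = 9.89e-6 C.
Gauss's law: E·4πr² = Q_enc/ε₀.
E = k|Q_enc|/r² = (8.99×10^9)(9.89e-6)/(0.757)² = 1.55e5 N/C.

1.55e5 N/C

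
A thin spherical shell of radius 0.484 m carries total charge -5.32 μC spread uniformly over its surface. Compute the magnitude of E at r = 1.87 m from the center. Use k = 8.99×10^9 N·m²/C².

Symmetry ⇒ E = E(r) r̂. Gaussian sphere of radius r = 1.87 m (r > 0.484 m).
The entire shell is enclosed: Q_enc = -5.32e-6 C.
Gauss's law: E·4πr² = Q_enc/ε₀.
E = k|Q_enc|/r² = (8.99×10^9)(5.32×10^-6)/(1.87)² = 1.37×10^4 N/C.

E ≈ 1.37×10^4 N/C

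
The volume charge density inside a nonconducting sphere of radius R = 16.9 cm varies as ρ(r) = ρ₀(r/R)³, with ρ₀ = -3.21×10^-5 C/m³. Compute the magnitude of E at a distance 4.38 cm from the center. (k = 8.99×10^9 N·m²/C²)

Symmetry ⇒ E = E(r) r̂. Gaussian sphere of radius r = 4.38 cm (r < R).
Q_enc = ∫₀^r ρ(r')·4πr'² dr' = (4πρ₀/R³) ∫₀^r r'^5 dr' = 4πρ₀ r^6/(6·R³) = -9.834×10^-11 C.
By Gauss's law, ∮E·dA = E·4πr² = Q_enc/ε₀.
E = k|Q_enc|/r² = (8.99×10^9)(9.834×10^-11)/(0.0438)² = 461 N/C.

E = 461 N/C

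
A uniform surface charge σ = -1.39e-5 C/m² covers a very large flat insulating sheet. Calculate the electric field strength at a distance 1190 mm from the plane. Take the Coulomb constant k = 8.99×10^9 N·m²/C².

7.85×10^5 N/C

By planar symmetry E is perpendicular to the sheet and uniform; use a Gaussian pillbox with flat faces of area A on each side of the sheet.
Flux Φ = 2EA and Q_enc = σA, so 2EA = σA/ε₀ ⇒ E = |σ|/(2ε₀), independent of distance.
E = 2πk|σ| = 2π(8.99×10^9)(1.39×10^-5) = 7.85e5 N/C.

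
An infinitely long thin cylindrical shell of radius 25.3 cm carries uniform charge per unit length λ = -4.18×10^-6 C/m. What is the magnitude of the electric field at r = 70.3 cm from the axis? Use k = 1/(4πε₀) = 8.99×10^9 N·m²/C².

|E| = 1.07×10^5 N/C

By cylindrical symmetry E is radial; use a coaxial Gaussian cylinder of radius 70.3 cm and length L (r > 25.3 cm).
The full line charge is enclosed: λ_enc = -4.18×10^-6 C/m.
By Gauss's law (flux through the curved wall only), E·2πrL = λ_enc L/ε₀.
E = 2k|λ_enc|/r = 2(8.99×10^9)(4.18×10^-6)/(0.703) = 1.07×10^5 N/C.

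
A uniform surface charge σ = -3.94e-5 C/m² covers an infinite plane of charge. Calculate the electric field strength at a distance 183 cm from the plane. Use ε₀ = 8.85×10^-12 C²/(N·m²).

Choose a cylindrical pillbox piercing the sheet, end faces (area A) parallel to it.
Flux Φ = 2EA and Q_enc = σA, so 2EA = σA/ε₀ ⇒ E = |σ|/(2ε₀), independent of distance.
E = |σ|/(2ε₀) = (3.94×10^-5)/(2·8.85×10^-12) = 2.23×10^6 N/C.

E = 2.23×10^6 V/m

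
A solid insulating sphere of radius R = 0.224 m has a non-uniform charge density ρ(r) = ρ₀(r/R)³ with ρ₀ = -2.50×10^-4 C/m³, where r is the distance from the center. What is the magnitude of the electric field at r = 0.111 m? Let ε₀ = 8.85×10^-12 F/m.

6.36×10^4 N/C

Take a concentric spherical Gaussian surface of radius r = 0.111 m (r < R).
Q_enc = ∫₀^r ρ(r')·4πr'² dr' = (4πρ₀/R³) ∫₀^r r'^5 dr' = 4πρ₀ r^6/(6·R³) = -8.713e-8 C.
Applying ∮E·dA = Q_enc/ε₀ with Φ = E(4πr²):
E = |Q_enc|/(4πε₀r²) = (8.713×10^-8)/(4π·8.85×10^-12·(0.111)²) = 6.36×10^4 N/C.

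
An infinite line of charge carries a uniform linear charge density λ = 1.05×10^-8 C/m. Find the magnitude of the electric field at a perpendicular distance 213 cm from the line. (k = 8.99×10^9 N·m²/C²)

E = 88.6 V/m

Take a coaxial cylindrical Gaussian surface of radius r = 213 cm and length L.
Q_enc = λL, so λ_enc = 1.05e-8 C/m.
Since E is radial and uniform over the curved surface, Φ = E·2πrL = Q_enc/ε₀ = λ_enc L/ε₀.
E = 2k|λ_enc|/r = 2(8.99×10^9)(1.05×10^-8)/(2.13) = 88.6 N/C.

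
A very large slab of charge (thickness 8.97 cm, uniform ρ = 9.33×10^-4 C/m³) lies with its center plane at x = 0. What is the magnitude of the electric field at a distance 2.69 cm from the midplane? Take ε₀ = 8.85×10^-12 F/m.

By symmetry E is perpendicular to the slab. A Gaussian pillbox from −2.69 cm to +2.69 cm (face area A) lies entirely within the slab.
Q_enc = ρ·(2x)·A and flux = 2EA, so 2EA = 2ρxA/ε₀ ⇒ E = |ρ|x/ε₀.
E = (9.33×10^-4)(0.0269)/(8.85×10^-12) = 2.84×10^6 N/C.

E = 2.84e6 N/C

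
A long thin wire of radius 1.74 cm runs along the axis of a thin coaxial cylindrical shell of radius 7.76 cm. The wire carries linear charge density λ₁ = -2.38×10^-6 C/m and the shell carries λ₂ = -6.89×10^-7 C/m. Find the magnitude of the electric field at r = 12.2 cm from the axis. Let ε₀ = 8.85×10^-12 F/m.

Coaxial Gaussian cylinder, radius r = 12.2 cm, length L (r > 7.76 cm, enclosing both).
λ_enc = λ₁ + λ₂ = (-2.38e-6) + (-6.89×10^-7) = -3.069×10^-6 C/m.
Applying ∮E·dA = Q_enc/ε₀ with the end caps contributing no flux:
E = |λ_enc|/(2πε₀r) = (3.069×10^-6)/(2π·8.85×10^-12·0.122) = 4.52×10^5 N/C.

E ≈ 4.52e5 V/m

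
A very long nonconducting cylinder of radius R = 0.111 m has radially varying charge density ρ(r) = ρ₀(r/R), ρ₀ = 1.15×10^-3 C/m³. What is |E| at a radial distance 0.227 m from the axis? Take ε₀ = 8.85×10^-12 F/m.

|E| ≈ 2.35e6 N/C

Choose a coaxial cylinder of radius r = 0.227 m (arbitrary length L) as the Gaussian surface (r > R, full charge per length enclosed).
λ_enc = 2π ∫₀^R ρ₀(r'/R)^1 r' dr' = 2πρ₀R²/3 = 2.968×10^-5 C/m.
Since E is radial and uniform over the curved surface, Φ = E·2πrL = Q_enc/ε₀ = λ_enc L/ε₀.
E = |λ_enc|/(2πε₀r) = (2.968×10^-5)/(2π·8.85×10^-12·0.227) = 2.35e6 N/C.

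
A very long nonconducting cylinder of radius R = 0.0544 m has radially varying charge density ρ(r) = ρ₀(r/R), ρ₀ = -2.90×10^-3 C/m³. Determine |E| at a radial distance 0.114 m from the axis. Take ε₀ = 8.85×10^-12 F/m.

|E| = 2.84e6 N/C

By cylindrical symmetry E is radial; use a coaxial Gaussian cylinder of radius 0.114 m and length L (r > R, full charge per length enclosed).
λ_enc = 2π ∫₀^R ρ₀(r'/R)^1 r' dr' = 2πρ₀R²/3 = -1.797e-5 C/m.
By Gauss's law (flux through the curved wall only), E·2πrL = λ_enc L/ε₀.
E = |λ_enc|/(2πε₀r) = (1.797e-5)/(2π·8.85×10^-12·0.114) = 2.84×10^6 N/C.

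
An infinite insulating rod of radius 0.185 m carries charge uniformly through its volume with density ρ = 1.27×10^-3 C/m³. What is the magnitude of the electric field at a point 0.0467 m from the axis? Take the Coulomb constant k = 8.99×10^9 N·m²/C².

|E| = 3.35e6 V/m

By cylindrical symmetry E is radial; use a coaxial Gaussian cylinder of radius 0.0467 m and length L (r < R).
Charge inside radius r per length L is ρ·πr²·L, so λ_enc = ρπr² = 8.701×10^-6 C/m.
Applying ∮E·dA = Q_enc/ε₀ with the end caps contributing no flux:
E = 2k|λ_enc|/r = 2(8.99×10^9)(8.701×10^-6)/(0.0467) = 3.35×10^6 N/C.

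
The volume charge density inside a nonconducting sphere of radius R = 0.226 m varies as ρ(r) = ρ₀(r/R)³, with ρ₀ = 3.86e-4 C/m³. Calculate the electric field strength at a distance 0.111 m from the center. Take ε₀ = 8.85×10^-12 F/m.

Take a concentric spherical Gaussian surface of radius r = 0.111 m (r < R).
Integrate the density: Q_enc = 4π ∫₀^r ρ₀(r'/R)^3 r'² dr' = 4πρ₀ r^6/(6·R³) = 1.31e-7 C.
Gauss's law: E·4πr² = Q_enc/ε₀.
E = |Q_enc|/(4πε₀r²) = (1.31×10^-7)/(4π·8.85×10^-12·(0.111)²) = 9.56×10^4 N/C.

E = 9.56×10^4 V/m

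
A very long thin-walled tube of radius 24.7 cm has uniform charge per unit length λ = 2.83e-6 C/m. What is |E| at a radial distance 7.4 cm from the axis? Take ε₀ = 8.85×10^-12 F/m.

Choose a coaxial cylinder of radius r = 7.4 cm (arbitrary length L) as the Gaussian surface (r < 24.7 cm, inside the shell).
All the surface charge lies outside this cylinder: Q_enc = 0, hence E = 0.

|E| = 0 N/C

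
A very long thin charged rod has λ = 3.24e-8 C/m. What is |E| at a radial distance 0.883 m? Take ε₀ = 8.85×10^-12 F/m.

|E| = 660 N/C

By cylindrical symmetry E is radial; use a coaxial Gaussian cylinder of radius 0.883 m and length L.
Q_enc = λL, so λ_enc = 3.24e-8 C/m.
By Gauss's law (flux through the curved wall only), E·2πrL = λ_enc L/ε₀.
E = |λ_enc|/(2πε₀r) = (3.24×10^-8)/(2π·8.85×10^-12·0.883) = 660 N/C.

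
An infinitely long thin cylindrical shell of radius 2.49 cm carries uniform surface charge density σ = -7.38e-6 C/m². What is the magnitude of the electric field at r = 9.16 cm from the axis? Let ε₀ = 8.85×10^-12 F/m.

|E| ≈ 2.27×10^5 N/C

Coaxial Gaussian cylinder, radius r = 9.16 cm, length L (r > 2.49 cm).
The whole shell is enclosed: λ_enc = σ·2πR = (-7.38×10^-6)·2π·(0.0249) = -1.155e-6 C/m.
Applying ∮E·dA = Q_enc/ε₀ with the end caps contributing no flux:
E = |λ_enc|/(2πε₀r) = (1.155e-6)/(2π·8.85×10^-12·0.0916) = 2.27×10^5 N/C.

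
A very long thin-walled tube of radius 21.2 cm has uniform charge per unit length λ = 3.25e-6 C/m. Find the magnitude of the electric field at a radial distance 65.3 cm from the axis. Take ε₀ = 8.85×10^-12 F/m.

E = 8.95×10^4 V/m

Take a coaxial cylindrical Gaussian surface of radius r = 65.3 cm and length L (r > 21.2 cm).
The full line charge is enclosed: λ_enc = 3.25×10^-6 C/m.
Applying ∮E·dA = Q_enc/ε₀ with the end caps contributing no flux:
E = |λ_enc|/(2πε₀r) = (3.25e-6)/(2π·8.85×10^-12·0.653) = 8.95×10^4 N/C.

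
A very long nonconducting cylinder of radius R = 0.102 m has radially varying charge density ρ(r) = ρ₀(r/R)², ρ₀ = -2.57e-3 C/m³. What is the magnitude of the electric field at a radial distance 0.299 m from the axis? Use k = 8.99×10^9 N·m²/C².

Take a coaxial cylindrical Gaussian surface of radius r = 0.299 m and length L (r > R, full charge per length enclosed).
λ_enc = 2π ∫₀^R ρ₀(r'/R)^2 r' dr' = 2πρ₀R²/4 = -4.20×10^-5 C/m.
Applying ∮E·dA = Q_enc/ε₀ with the end caps contributing no flux:
E = 2k|λ_enc|/r = 2(8.99×10^9)(4.20e-5)/(0.299) = 2.53×10^6 N/C.

E ≈ 2.53e6 N/C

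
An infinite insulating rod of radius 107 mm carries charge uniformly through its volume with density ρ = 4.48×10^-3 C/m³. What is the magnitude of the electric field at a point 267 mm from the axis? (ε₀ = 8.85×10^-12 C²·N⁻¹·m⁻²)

Take a coaxial cylindrical Gaussian surface of radius r = 267 mm and length L (r > 107 mm, full cross-section enclosed).
λ_enc = ρ·πR² = (4.48e-3)π(0.107)² = 1.611e-4 C/m.
By Gauss's law (flux through the curved wall only), E·2πrL = λ_enc L/ε₀.
E = |λ_enc|/(2πε₀r) = (1.611×10^-4)/(2π·8.85×10^-12·0.267) = 1.09×10^7 N/C.

1.09×10^7 N/C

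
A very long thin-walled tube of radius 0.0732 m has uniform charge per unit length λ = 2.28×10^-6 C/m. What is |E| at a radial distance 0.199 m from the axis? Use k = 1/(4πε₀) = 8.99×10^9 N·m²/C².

Choose a coaxial cylinder of radius r = 0.199 m (arbitrary length L) as the Gaussian surface (r > 0.0732 m).
The full line charge is enclosed: λ_enc = 2.28×10^-6 C/m.
Applying ∮E·dA = Q_enc/ε₀ with the end caps contributing no flux:
E = 2k|λ_enc|/r = 2(8.99×10^9)(2.28e-6)/(0.199) = 2.06×10^5 N/C.

E = 2.06×10^5 N/C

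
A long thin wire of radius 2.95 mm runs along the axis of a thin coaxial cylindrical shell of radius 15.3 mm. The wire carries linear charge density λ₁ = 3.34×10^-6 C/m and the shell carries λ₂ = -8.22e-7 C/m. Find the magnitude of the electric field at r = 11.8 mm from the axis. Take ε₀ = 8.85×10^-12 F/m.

Coaxial Gaussian cylinder, radius r = 11.8 mm, length L (between the conductors, 2.95 mm < r < 15.3 mm).
The shell at 15.3 mm lies outside the Gaussian surface, so λ_enc = λ₁ = 3.34e-6 C/m.
Applying ∮E·dA = Q_enc/ε₀ with the end caps contributing no flux:
E = |λ_enc|/(2πε₀r) = (3.34×10^-6)/(2π·8.85×10^-12·0.0118) = 5.09×10^6 N/C.

E = 5.09×10^6 N/C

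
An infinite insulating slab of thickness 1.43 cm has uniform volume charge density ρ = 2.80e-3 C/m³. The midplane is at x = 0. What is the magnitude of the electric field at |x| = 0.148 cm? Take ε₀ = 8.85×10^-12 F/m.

By symmetry E is perpendicular to the slab. A Gaussian pillbox from −0.148 cm to +0.148 cm (face area A) lies entirely within the slab.
Q_enc = ρ·(2x)·A and flux = 2EA, so 2EA = 2ρxA/ε₀ ⇒ E = |ρ|x/ε₀.
E = (2.80×10^-3)(0.00148)/(8.85×10^-12) = 4.68e5 N/C.

4.68e5 V/m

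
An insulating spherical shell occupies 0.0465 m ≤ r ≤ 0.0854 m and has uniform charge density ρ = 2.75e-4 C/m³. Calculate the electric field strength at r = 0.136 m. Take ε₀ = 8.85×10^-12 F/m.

E ≈ 2.92×10^5 V/m

Symmetry ⇒ E = E(r) r̂. Gaussian sphere of radius r = 0.136 m (r > 0.0854 m, enclosing the whole shell).
Q_enc = ρ·(4π/3)(b³ − a³) = (2.75e-4)·(4π/3)·((0.0854)³ − (0.0465)³) = 6.016×10^-7 C.
By Gauss's law, ∮E·dA = E·4πr² = Q_enc/ε₀.
E = |Q_enc|/(4πε₀r²) = (6.016×10^-7)/(4π·8.85×10^-12·(0.136)²) = 2.92×10^5 N/C.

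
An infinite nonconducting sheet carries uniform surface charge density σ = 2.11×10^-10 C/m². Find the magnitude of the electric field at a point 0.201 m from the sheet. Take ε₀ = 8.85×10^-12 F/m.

E = 11.9 V/m

The symmetry is planar: E is normal to the sheet and the same magnitude on both sides. Take a pillbox straddling the sheet with end-cap area A.
Flux Φ = 2EA and Q_enc = σA, so 2EA = σA/ε₀ ⇒ E = |σ|/(2ε₀), independent of distance.
E = |σ|/(2ε₀) = (2.11e-10)/(2·8.85×10^-12) = 11.9 N/C.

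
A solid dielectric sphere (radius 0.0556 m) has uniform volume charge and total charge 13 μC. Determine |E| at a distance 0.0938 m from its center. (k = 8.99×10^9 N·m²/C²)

Take a concentric spherical Gaussian surface of radius r = 0.0938 m (r > R, so the entire charge is enclosed).
Q_enc = 13 μC = 1.30e-5 C.
By Gauss's law, ∮E·dA = E·4πr² = Q_enc/ε₀.
E = k|Q_enc|/r² = (8.99×10^9)(1.30×10^-5)/(0.0938)² = 1.33×10^7 N/C.

E = 1.33e7 V/m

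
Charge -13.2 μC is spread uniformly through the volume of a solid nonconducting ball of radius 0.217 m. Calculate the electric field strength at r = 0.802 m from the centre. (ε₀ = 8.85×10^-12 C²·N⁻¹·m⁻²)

|E| = 1.85e5 N/C

By spherical symmetry E is radial; choose a Gaussian sphere of radius r = 0.802 m (r > R, so the entire charge is enclosed).
Q_enc = -13.2 μC = -1.32×10^-5 C.
Gauss's law: E·4πr² = Q_enc/ε₀.
E = |Q_enc|/(4πε₀r²) = (1.32×10^-5)/(4π·8.85×10^-12·(0.802)²) = 1.85×10^5 N/C.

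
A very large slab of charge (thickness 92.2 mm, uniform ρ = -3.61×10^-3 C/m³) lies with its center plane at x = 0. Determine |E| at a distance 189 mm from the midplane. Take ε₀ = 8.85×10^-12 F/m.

The point |x| = 189 mm lies outside the slab (half-thickness 0.0461 m). A symmetric pillbox spanning the full slab encloses Q_enc = ρ·d·A.
Flux = 2EA ⇒ E = |ρ|d/(2ε₀), independent of distance outside.
E = (3.61×10^-3)(0.0922)/(2·8.85×10^-12) = 1.88×10^7 N/C.

|E| = 1.88e7 N/C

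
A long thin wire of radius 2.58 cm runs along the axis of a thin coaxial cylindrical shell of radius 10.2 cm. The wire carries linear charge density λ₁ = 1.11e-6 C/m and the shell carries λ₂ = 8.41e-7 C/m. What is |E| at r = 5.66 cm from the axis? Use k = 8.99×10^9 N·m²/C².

E = 3.53e5 N/C

Choose a coaxial cylinder of radius r = 5.66 cm (arbitrary length L) as the Gaussian surface (between the conductors, 2.58 cm < r < 10.2 cm).
Only the inner wire is enclosed; the outer shell contributes nothing inside itself. λ_enc = λ₁ = 1.11×10^-6 C/m.
Gauss's law: E·2πrL = λ_enc L/ε₀.
E = 2k|λ_enc|/r = 2(8.99×10^9)(1.11e-6)/(0.0566) = 3.53×10^5 N/C.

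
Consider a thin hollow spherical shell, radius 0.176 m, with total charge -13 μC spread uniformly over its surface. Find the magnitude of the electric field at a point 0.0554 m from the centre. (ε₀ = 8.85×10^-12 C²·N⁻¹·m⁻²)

E = 0 (no enclosed charge)

Use a concentric Gaussian sphere at r = 0.0554 m (inside the shell, r < 0.176 m).
No charge lies within this surface, so Q_enc = 0 and Gauss's law gives E·4πr² = 0 ⇒ E = 0.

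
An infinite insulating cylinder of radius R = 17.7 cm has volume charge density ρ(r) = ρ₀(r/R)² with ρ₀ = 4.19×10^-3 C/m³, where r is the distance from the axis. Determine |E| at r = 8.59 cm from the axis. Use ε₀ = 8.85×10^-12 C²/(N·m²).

Take a coaxial cylindrical Gaussian surface of radius r = 8.59 cm and length L (r < R).
λ_enc = ∫₀^r ρ(r')·2πr' dr' = (2πρ₀/R²)·r^4/4 = 1.144×10^-5 C/m.
Gauss's law: E·2πrL = λ_enc L/ε₀.
E = |λ_enc|/(2πε₀r) = (1.144×10^-5)/(2π·8.85×10^-12·0.0859) = 2.39×10^6 N/C.

|E| ≈ 2.39×10^6 V/m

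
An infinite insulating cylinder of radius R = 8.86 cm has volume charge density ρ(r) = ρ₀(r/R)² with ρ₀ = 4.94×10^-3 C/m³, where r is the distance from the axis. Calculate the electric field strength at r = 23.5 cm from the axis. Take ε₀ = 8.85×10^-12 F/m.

Take a coaxial cylindrical Gaussian surface of radius r = 23.5 cm and length L (r > R, full charge per length enclosed).
λ_enc = 2π ∫₀^R ρ₀(r'/R)^2 r' dr' = 2πρ₀R²/4 = 6.091×10^-5 C/m.
Since E is radial and uniform over the curved surface, Φ = E·2πrL = Q_enc/ε₀ = λ_enc L/ε₀.
E = |λ_enc|/(2πε₀r) = (6.091×10^-5)/(2π·8.85×10^-12·0.235) = 4.66×10^6 N/C.

|E| = 4.66e6 N/C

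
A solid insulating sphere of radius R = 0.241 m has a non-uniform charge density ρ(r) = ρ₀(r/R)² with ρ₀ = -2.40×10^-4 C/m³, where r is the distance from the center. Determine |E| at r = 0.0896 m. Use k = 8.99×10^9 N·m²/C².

Take a concentric spherical Gaussian surface of radius r = 0.0896 m (r < R).
Q_enc = ∫₀^r ρ(r')·4πr'² dr' = (4πρ₀/R²) ∫₀^r r'^4 dr' = 4πρ₀ r^5/(5·R²) = -5.997e-8 C.
Gauss's law: E·4πr² = Q_enc/ε₀.
E = k|Q_enc|/r² = (8.99×10^9)(5.997×10^-8)/(0.0896)² = 6.72×10^4 N/C.

|E| ≈ 6.72×10^4 N/C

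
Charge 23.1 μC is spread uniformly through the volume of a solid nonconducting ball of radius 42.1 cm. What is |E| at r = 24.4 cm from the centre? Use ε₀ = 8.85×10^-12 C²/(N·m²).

E = 6.79×10^5 N/C

By spherical symmetry E is radial; choose a Gaussian sphere of radius r = 24.4 cm (r < R).
For a uniform sphere the enclosed fraction is (r/R)³, so Q_enc = (23.1 μC)(0.244/0.421)³ = 4.497×10^-6 C.
Applying ∮E·dA = Q_enc/ε₀ with Φ = E(4πr²):
E = |Q_enc|/(4πε₀r²) = (4.497e-6)/(4π·8.85×10^-12·(0.244)²) = 6.79e5 N/C.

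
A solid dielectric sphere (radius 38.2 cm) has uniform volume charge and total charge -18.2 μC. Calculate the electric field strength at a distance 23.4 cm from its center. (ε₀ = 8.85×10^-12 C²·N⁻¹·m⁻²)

Symmetry ⇒ E = E(r) r̂. Gaussian sphere of radius r = 23.4 cm (r < R).
For a uniform sphere the enclosed fraction is (r/R)³, so Q_enc = (-18.2 μC)(0.234/0.382)³ = -4.183e-6 C.
By Gauss's law, ∮E·dA = E·4πr² = Q_enc/ε₀.
E = |Q_enc|/(4πε₀r²) = (4.183×10^-6)/(4π·8.85×10^-12·(0.234)²) = 6.87×10^5 N/C.

E ≈ 6.87×10^5 N/C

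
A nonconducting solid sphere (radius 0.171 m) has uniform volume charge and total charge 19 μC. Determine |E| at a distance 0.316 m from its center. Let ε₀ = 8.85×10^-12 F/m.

Take a concentric spherical Gaussian surface of radius r = 0.316 m (r > R, so the entire charge is enclosed).
Q_enc = 19 μC = 1.90×10^-5 C.
Since E is radial and uniform over the Gaussian sphere, Φ = E·4πr² = Q_enc/ε₀.
E = |Q_enc|/(4πε₀r²) = (1.90e-5)/(4π·8.85×10^-12·(0.316)²) = 1.71×10^6 N/C.

|E| ≈ 1.71e6 V/m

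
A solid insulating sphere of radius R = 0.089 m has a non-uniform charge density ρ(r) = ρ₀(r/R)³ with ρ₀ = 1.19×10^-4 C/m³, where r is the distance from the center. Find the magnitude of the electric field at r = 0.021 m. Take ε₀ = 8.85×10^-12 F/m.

Use a concentric Gaussian sphere at r = 0.021 m (r < R).
Q_enc = ∫₀^r ρ(r')·4πr'² dr' = (4πρ₀/R³) ∫₀^r r'^5 dr' = 4πρ₀ r^6/(6·R³) = 3.032×10^-11 C.
By Gauss's law, ∮E·dA = E·4πr² = Q_enc/ε₀.
E = |Q_enc|/(4πε₀r²) = (3.032×10^-11)/(4π·8.85×10^-12·(0.021)²) = 618 N/C.

|E| = 618 N/C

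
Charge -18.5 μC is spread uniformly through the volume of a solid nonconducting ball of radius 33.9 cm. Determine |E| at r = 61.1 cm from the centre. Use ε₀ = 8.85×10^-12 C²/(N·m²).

|E| = 4.46×10^5 V/m

By spherical symmetry E is radial; choose a Gaussian sphere of radius r = 61.1 cm (r > R, so the entire charge is enclosed).
Q_enc = -18.5 μC = -1.85×10^-5 C.
By Gauss's law, ∮E·dA = E·4πr² = Q_enc/ε₀.
E = |Q_enc|/(4πε₀r²) = (1.85×10^-5)/(4π·8.85×10^-12·(0.611)²) = 4.46e5 N/C.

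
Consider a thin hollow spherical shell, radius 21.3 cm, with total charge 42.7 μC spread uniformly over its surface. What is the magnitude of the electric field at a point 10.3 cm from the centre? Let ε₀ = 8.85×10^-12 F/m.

E = 0 (no enclosed charge)

Take a concentric spherical Gaussian surface of radius r = 10.3 cm (inside the shell, r < 21.3 cm).
No charge lies within this surface, so Q_enc = 0 and Gauss's law gives E·4πr² = 0 ⇒ E = 0.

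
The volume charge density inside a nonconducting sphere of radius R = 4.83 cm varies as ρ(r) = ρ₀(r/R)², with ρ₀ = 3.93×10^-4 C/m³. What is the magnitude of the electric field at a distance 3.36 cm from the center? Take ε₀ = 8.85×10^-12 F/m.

By spherical symmetry E is radial; choose a Gaussian sphere of radius r = 3.36 cm (r < R).
Integrate the density: Q_enc = 4π ∫₀^r ρ₀(r'/R)^2 r'² dr' = 4πρ₀ r^5/(5·R²) = 1.813×10^-8 C.
Since E is radial and uniform over the Gaussian sphere, Φ = E·4πr² = Q_enc/ε₀.
E = |Q_enc|/(4πε₀r²) = (1.813×10^-8)/(4π·8.85×10^-12·(0.0336)²) = 1.44×10^5 N/C.

E = 1.44×10^5 N/C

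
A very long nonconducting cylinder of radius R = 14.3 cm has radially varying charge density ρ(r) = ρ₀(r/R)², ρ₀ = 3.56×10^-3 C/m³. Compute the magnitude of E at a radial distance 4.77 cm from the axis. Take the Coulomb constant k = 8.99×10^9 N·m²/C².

|E| ≈ 5.34×10^5 N/C

By cylindrical symmetry E is radial; use a coaxial Gaussian cylinder of radius 4.77 cm and length L (r < R).
λ_enc = ∫₀^r ρ(r')·2πr' dr' = (2πρ₀/R²)·r^4/4 = 1.416×10^-6 C/m.
Since E is radial and uniform over the curved surface, Φ = E·2πrL = Q_enc/ε₀ = λ_enc L/ε₀.
E = 2k|λ_enc|/r = 2(8.99×10^9)(1.416×10^-6)/(0.0477) = 5.34×10^5 N/C.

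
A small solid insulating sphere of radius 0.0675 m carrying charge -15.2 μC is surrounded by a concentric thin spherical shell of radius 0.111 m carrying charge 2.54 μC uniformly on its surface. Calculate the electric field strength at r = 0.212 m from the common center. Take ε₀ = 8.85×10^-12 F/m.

Take a concentric spherical Gaussian surface of radius r = 0.212 m (r > 0.111 m, enclosing both).
Q_enc = (-15.2 μC) + (2.54 μC) = -1.266×10^-5 C.
Applying ∮E·dA = Q_enc/ε₀ with Φ = E(4πr²):
E = |Q_enc|/(4πε₀r²) = (1.266×10^-5)/(4π·8.85×10^-12·(0.212)²) = 2.53×10^6 N/C.

2.53e6 N/C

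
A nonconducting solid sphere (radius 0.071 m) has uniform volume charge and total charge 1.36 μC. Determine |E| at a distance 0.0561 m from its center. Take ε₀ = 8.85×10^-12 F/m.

E = 1.92×10^6 V/m

Use a concentric Gaussian sphere at r = 0.0561 m (r < R).
Only the charge within r is enclosed: Q_enc = Q·(r/R)³ = (1.36 μC)·(0.0561 m/0.071 m)³ = 6.709×10^-7 C.
Gauss's law: E·4πr² = Q_enc/ε₀.
E = |Q_enc|/(4πε₀r²) = (6.709×10^-7)/(4π·8.85×10^-12·(0.0561)²) = 1.92e6 N/C.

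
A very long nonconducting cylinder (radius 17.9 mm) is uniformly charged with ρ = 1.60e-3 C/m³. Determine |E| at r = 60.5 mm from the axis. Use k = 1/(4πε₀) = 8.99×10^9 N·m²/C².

|E| ≈ 4.79×10^5 N/C

By cylindrical symmetry E is radial; use a coaxial Gaussian cylinder of radius 60.5 mm and length L (r > 17.9 mm, full cross-section enclosed).
λ_enc = ρ·πR² = (1.60×10^-3)π(0.0179)² = 1.611×10^-6 C/m.
Since E is radial and uniform over the curved surface, Φ = E·2πrL = Q_enc/ε₀ = λ_enc L/ε₀.
E = 2k|λ_enc|/r = 2(8.99×10^9)(1.611×10^-6)/(0.0605) = 4.79e5 N/C.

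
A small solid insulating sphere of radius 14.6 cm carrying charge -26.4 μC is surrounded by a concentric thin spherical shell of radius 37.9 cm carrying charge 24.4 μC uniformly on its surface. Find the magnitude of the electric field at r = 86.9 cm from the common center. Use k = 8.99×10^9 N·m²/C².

Symmetry ⇒ E = E(r) r̂. Gaussian sphere of radius r = 86.9 cm (r > 37.9 cm, enclosing both).
Q_enc = (-26.4 μC) + (24.4 μC) = -2.00e-6 C.
Gauss's law: E·4πr² = Q_enc/ε₀.
E = k|Q_enc|/r² = (8.99×10^9)(2.00×10^-6)/(0.869)² = 2.38×10^4 N/C.

E = 2.38×10^4 V/m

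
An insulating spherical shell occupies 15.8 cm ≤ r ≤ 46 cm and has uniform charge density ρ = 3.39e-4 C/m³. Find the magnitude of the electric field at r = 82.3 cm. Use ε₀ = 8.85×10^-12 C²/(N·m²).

Symmetry ⇒ E = E(r) r̂. Gaussian sphere of radius r = 82.3 cm (r > 46 cm, enclosing the whole shell).
Q_enc = ρ·(4π/3)(b³ − a³) = (3.39×10^-4)·(4π/3)·((0.46)³ − (0.158)³) = 1.326×10^-4 C.
Since E is radial and uniform over the Gaussian sphere, Φ = E·4πr² = Q_enc/ε₀.
E = |Q_enc|/(4πε₀r²) = (1.326e-4)/(4π·8.85×10^-12·(0.823)²) = 1.76×10^6 N/C.

E ≈ 1.76×10^6 N/C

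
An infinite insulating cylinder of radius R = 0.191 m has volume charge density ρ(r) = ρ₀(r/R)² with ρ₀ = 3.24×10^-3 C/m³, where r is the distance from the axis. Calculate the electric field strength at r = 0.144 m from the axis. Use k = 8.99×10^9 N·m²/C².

Choose a coaxial cylinder of radius r = 0.144 m (arbitrary length L) as the Gaussian surface (r < R).
λ_enc = ∫₀^r ρ(r')·2πr' dr' = (2πρ₀/R²)·r^4/4 = 5.999×10^-5 C/m.
Applying ∮E·dA = Q_enc/ε₀ with the end caps contributing no flux:
E = 2k|λ_enc|/r = 2(8.99×10^9)(5.999×10^-5)/(0.144) = 7.49e6 N/C.

7.49×10^6 N/C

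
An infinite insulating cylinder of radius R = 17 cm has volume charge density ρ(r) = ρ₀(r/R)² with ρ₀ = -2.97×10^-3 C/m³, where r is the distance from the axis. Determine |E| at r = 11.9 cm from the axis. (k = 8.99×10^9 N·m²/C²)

Take a coaxial cylindrical Gaussian surface of radius r = 11.9 cm and length L (r < R).
λ_enc = ∫₀^r ρ(r')·2πr' dr' = (2πρ₀/R²)·r^4/4 = -3.237×10^-5 C/m.
Applying ∮E·dA = Q_enc/ε₀ with the end caps contributing no flux:
E = 2k|λ_enc|/r = 2(8.99×10^9)(3.237×10^-5)/(0.119) = 4.89×10^6 N/C.

|E| ≈ 4.89×10^6 N/C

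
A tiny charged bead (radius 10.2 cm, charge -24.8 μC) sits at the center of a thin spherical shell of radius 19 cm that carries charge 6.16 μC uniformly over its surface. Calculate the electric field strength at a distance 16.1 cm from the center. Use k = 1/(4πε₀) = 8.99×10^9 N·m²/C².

E = 8.60×10^6 N/C

Use a concentric Gaussian sphere at r = 16.1 cm (between the bodies, 10.2 cm < r < 19 cm).
The shell at 19 cm lies outside the Gaussian surface, so Q_enc = -24.8 μC = -2.48×10^-5 C.
Since E is radial and uniform over the Gaussian sphere, Φ = E·4πr² = Q_enc/ε₀.
E = k|Q_enc|/r² = (8.99×10^9)(2.48×10^-5)/(0.161)² = 8.60e6 N/C.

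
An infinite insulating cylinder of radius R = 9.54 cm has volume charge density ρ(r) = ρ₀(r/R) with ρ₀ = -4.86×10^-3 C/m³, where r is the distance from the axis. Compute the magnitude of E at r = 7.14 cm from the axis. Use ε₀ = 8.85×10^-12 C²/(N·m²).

Take a coaxial cylindrical Gaussian surface of radius r = 7.14 cm and length L (r < R).
λ_enc = ∫₀^r ρ(r')·2πr' dr' = (2πρ₀/R)·r^3/3 = -3.884e-5 C/m.
Applying ∮E·dA = Q_enc/ε₀ with the end caps contributing no flux:
E = |λ_enc|/(2πε₀r) = (3.884×10^-5)/(2π·8.85×10^-12·0.0714) = 9.78×10^6 N/C.

9.78×10^6 N/C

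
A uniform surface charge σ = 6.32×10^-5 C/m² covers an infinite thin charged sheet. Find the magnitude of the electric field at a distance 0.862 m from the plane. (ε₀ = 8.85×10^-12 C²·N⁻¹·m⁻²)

Choose a cylindrical pillbox piercing the sheet, end faces (area A) parallel to it.
Only the two end caps contribute flux: Φ = 2EA. With Q_enc = σA, Gauss's law gives E = |σ|/(2ε₀).
E = |σ|/(2ε₀) = (6.32×10^-5)/(2·8.85×10^-12) = 3.57e6 N/C.

|E| = 3.57e6 N/C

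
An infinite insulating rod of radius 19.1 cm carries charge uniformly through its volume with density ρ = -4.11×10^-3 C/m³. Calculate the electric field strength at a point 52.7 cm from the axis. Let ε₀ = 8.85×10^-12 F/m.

Choose a coaxial cylinder of radius r = 52.7 cm (arbitrary length L) as the Gaussian surface (r > 19.1 cm, full cross-section enclosed).
λ_enc = ρ·πR² = (-4.11×10^-3)π(0.191)² = -4.71×10^-4 C/m.
By Gauss's law (flux through the curved wall only), E·2πrL = λ_enc L/ε₀.
E = |λ_enc|/(2πε₀r) = (4.71×10^-4)/(2π·8.85×10^-12·0.527) = 1.61×10^7 N/C.

E ≈ 1.61×10^7 N/C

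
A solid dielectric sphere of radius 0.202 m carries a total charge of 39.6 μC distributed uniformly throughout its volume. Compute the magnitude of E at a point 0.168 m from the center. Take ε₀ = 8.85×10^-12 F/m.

E = 7.26×10^6 N/C

Symmetry ⇒ E = E(r) r̂. Gaussian sphere of radius r = 0.168 m (r < R).
For a uniform sphere the enclosed fraction is (r/R)³, so Q_enc = (39.6 μC)(0.168/0.202)³ = 2.278×10^-5 C.
Gauss's law: E·4πr² = Q_enc/ε₀.
E = |Q_enc|/(4πε₀r²) = (2.278×10^-5)/(4π·8.85×10^-12·(0.168)²) = 7.26×10^6 N/C.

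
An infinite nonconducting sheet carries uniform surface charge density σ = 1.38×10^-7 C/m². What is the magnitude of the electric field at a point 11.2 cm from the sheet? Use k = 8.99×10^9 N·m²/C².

7.80×10^3 V/m

By planar symmetry E is perpendicular to the sheet and uniform; use a Gaussian pillbox with flat faces of area A on each side of the sheet.
Only the two end caps contribute flux: Φ = 2EA. With Q_enc = σA, Gauss's law gives E = |σ|/(2ε₀).
E = 2πk|σ| = 2π(8.99×10^9)(1.38e-7) = 7.80e3 N/C.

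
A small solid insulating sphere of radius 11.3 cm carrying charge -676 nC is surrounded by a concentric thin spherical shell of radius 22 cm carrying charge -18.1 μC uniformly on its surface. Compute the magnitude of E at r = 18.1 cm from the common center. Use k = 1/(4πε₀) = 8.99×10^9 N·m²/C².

By spherical symmetry E is radial; choose a Gaussian sphere of radius r = 18.1 cm (between the bodies, 11.3 cm < r < 22 cm).
Only the inner charge is enclosed; the outer shell contributes nothing inside itself. Q_enc = -676 nC = -6.76e-7 C.
Since E is radial and uniform over the Gaussian sphere, Φ = E·4πr² = Q_enc/ε₀.
E = k|Q_enc|/r² = (8.99×10^9)(6.76×10^-7)/(0.181)² = 1.86e5 N/C.

|E| = 1.86e5 N/C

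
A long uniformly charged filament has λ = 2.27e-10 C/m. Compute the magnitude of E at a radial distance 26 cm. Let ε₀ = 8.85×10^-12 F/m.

Coaxial Gaussian cylinder, radius r = 26 cm, length L.
Q_enc = λL, so λ_enc = 2.27×10^-10 C/m.
Since E is radial and uniform over the curved surface, Φ = E·2πrL = Q_enc/ε₀ = λ_enc L/ε₀.
E = |λ_enc|/(2πε₀r) = (2.27×10^-10)/(2π·8.85×10^-12·0.26) = 15.7 N/C.

|E| ≈ 15.7 V/m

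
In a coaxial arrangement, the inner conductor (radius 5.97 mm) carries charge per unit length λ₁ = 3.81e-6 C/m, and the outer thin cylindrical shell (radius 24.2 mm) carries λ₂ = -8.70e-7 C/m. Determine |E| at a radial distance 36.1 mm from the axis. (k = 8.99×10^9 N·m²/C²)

E ≈ 1.46×10^6 N/C

Coaxial Gaussian cylinder, radius r = 36.1 mm, length L (r > 24.2 mm, enclosing both).
λ_enc = λ₁ + λ₂ = (3.81×10^-6) + (-8.70×10^-7) = 2.94e-6 C/m.
Applying ∮E·dA = Q_enc/ε₀ with the end caps contributing no flux:
E = 2k|λ_enc|/r = 2(8.99×10^9)(2.94e-6)/(0.0361) = 1.46×10^6 N/C.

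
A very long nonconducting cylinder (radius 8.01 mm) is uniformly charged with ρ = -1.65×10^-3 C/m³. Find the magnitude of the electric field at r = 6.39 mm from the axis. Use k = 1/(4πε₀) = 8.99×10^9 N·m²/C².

Coaxial Gaussian cylinder, radius r = 6.39 mm, length L (r < R).
Charge inside radius r per length L is ρ·πr²·L, so λ_enc = ρπr² = -2.117×10^-7 C/m.
Gauss's law: E·2πrL = λ_enc L/ε₀.
E = 2k|λ_enc|/r = 2(8.99×10^9)(2.117×10^-7)/(0.00639) = 5.96×10^5 N/C.

E ≈ 5.96e5 N/C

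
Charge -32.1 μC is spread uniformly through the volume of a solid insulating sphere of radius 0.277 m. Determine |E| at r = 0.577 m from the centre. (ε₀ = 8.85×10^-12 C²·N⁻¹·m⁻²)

Take a concentric spherical Gaussian surface of radius r = 0.577 m (r > R, so the entire charge is enclosed).
Q_enc = -32.1 μC = -3.21×10^-5 C.
Applying ∮E·dA = Q_enc/ε₀ with Φ = E(4πr²):
E = |Q_enc|/(4πε₀r²) = (3.21×10^-5)/(4π·8.85×10^-12·(0.577)²) = 8.67e5 N/C.

E ≈ 8.67×10^5 N/C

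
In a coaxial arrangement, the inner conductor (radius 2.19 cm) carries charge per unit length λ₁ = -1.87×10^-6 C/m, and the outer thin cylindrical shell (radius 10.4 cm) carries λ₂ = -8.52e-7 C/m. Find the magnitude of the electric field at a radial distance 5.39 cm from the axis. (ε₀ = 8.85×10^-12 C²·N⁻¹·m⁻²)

|E| ≈ 6.24×10^5 V/m

Choose a coaxial cylinder of radius r = 5.39 cm (arbitrary length L) as the Gaussian surface (between the conductors, 2.19 cm < r < 10.4 cm).
Only the inner wire is enclosed; the outer shell contributes nothing inside itself. λ_enc = λ₁ = -1.87×10^-6 C/m.
Applying ∮E·dA = Q_enc/ε₀ with the end caps contributing no flux:
E = |λ_enc|/(2πε₀r) = (1.87×10^-6)/(2π·8.85×10^-12·0.0539) = 6.24×10^5 N/C.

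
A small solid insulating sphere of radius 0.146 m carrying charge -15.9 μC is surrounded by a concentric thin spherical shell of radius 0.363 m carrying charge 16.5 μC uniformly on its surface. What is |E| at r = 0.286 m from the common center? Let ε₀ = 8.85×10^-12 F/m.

Use a concentric Gaussian sphere at r = 0.286 m (between the bodies, 0.146 m < r < 0.363 m).
Only the inner charge is enclosed; the outer shell contributes nothing inside itself. Q_enc = -15.9 μC = -1.59×10^-5 C.
Gauss's law: E·4πr² = Q_enc/ε₀.
E = |Q_enc|/(4πε₀r²) = (1.59e-5)/(4π·8.85×10^-12·(0.286)²) = 1.75e6 N/C.

E = 1.75×10^6 N/C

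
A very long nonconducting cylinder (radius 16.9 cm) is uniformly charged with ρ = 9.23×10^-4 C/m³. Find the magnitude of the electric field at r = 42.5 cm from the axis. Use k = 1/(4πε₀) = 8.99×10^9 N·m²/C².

E = 3.50×10^6 V/m

Coaxial Gaussian cylinder, radius r = 42.5 cm, length L (r > 16.9 cm, full cross-section enclosed).
λ_enc = ρ·πR² = (9.23e-4)π(0.169)² = 8.282×10^-5 C/m.
Since E is radial and uniform over the curved surface, Φ = E·2πrL = Q_enc/ε₀ = λ_enc L/ε₀.
E = 2k|λ_enc|/r = 2(8.99×10^9)(8.282×10^-5)/(0.425) = 3.50e6 N/C.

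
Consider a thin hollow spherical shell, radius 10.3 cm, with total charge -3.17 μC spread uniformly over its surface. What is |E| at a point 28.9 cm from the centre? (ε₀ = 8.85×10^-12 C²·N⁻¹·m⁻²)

E = 3.41×10^5 V/m

Use a concentric Gaussian sphere at r = 28.9 cm (r > 10.3 cm).
The entire shell is enclosed: Q_enc = -3.17×10^-6 C.
Gauss's law: E·4πr² = Q_enc/ε₀.
E = |Q_enc|/(4πε₀r²) = (3.17×10^-6)/(4π·8.85×10^-12·(0.289)²) = 3.41e5 N/C.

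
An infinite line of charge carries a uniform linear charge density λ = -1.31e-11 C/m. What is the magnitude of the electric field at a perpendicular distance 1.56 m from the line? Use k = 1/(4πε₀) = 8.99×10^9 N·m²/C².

Coaxial Gaussian cylinder, radius r = 1.56 m, length L.
Q_enc = λL, so λ_enc = -1.31e-11 C/m.
By Gauss's law (flux through the curved wall only), E·2πrL = λ_enc L/ε₀.
E = 2k|λ_enc|/r = 2(8.99×10^9)(1.31×10^-11)/(1.56) = 0.151 N/C.

E = 0.151 N/C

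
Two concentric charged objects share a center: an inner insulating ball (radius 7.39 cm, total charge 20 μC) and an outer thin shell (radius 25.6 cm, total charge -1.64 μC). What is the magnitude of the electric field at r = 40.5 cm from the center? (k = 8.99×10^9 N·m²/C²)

|E| = 1.01×10^6 N/C

Use a concentric Gaussian sphere at r = 40.5 cm (r > 25.6 cm, enclosing both).
Q_enc = (20 μC) + (-1.64 μC) = 1.836e-5 C.
Applying ∮E·dA = Q_enc/ε₀ with Φ = E(4πr²):
E = k|Q_enc|/r² = (8.99×10^9)(1.836×10^-5)/(0.405)² = 1.01×10^6 N/C.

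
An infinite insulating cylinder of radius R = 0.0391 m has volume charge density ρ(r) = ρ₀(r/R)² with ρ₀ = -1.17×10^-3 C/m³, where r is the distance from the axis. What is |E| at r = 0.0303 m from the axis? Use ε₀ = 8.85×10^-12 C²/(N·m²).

By cylindrical symmetry E is radial; use a coaxial Gaussian cylinder of radius 0.0303 m and length L (r < R).
λ_enc = ∫₀^r ρ(r')·2πr' dr' = (2πρ₀/R²)·r^4/4 = -1.013×10^-6 C/m.
Gauss's law: E·2πrL = λ_enc L/ε₀.
E = |λ_enc|/(2πε₀r) = (1.013e-6)/(2π·8.85×10^-12·0.0303) = 6.01e5 N/C.

E ≈ 6.01e5 N/C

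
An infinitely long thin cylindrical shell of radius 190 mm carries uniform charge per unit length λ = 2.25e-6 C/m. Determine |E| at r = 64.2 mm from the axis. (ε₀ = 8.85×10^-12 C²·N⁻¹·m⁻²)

Choose a coaxial cylinder of radius r = 64.2 mm (arbitrary length L) as the Gaussian surface (r < 190 mm, inside the shell).
No charge is enclosed, so Gauss's law gives E·2πrL = 0 ⇒ E = 0.

E = 0 (no enclosed charge)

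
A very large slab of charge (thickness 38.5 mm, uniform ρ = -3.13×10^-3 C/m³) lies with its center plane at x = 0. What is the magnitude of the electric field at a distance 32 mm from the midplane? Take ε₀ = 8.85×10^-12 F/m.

The point |x| = 32 mm lies outside the slab (half-thickness 0.01925 m). A symmetric pillbox spanning the full slab encloses Q_enc = ρ·d·A.
Flux = 2EA ⇒ E = |ρ|d/(2ε₀), independent of distance outside.
E = (3.13×10^-3)(0.0385)/(2·8.85×10^-12) = 6.81e6 N/C.

|E| ≈ 6.81×10^6 V/m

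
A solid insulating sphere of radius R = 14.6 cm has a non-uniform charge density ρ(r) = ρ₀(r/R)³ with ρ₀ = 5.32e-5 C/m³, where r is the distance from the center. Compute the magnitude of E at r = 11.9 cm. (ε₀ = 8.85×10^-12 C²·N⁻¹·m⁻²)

|E| ≈ 6.46×10^4 N/C

By spherical symmetry E is radial; choose a Gaussian sphere of radius r = 11.9 cm (r < R).
Integrate the density: Q_enc = 4π ∫₀^r ρ₀(r'/R)^3 r'² dr' = 4πρ₀ r^6/(6·R³) = 1.017×10^-7 C.
Applying ∮E·dA = Q_enc/ε₀ with Φ = E(4πr²):
E = |Q_enc|/(4πε₀r²) = (1.017e-7)/(4π·8.85×10^-12·(0.119)²) = 6.46×10^4 N/C.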